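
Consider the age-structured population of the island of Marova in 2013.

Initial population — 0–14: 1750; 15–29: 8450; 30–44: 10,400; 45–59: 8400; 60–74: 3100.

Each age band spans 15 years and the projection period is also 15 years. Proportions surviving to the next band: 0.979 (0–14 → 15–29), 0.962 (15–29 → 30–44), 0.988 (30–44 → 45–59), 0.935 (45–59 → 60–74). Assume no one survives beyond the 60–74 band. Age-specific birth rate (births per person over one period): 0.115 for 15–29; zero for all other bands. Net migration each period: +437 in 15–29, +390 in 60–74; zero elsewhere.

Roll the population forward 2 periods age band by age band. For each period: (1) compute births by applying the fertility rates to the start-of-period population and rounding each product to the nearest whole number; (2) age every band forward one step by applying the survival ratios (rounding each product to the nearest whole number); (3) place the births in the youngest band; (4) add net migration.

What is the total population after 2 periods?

Numbering the groups 1..5 from youngest to oldest:
Period 1.
Births: 8450 × 0.115 = 972
Group 2: 1750 × 0.979 = 1713
Group 3: 8450 × 0.962 = 8129
Group 4: 10400 × 0.988 = 10275
Group 5: 8400 × 0.935 = 7854
Net migration: Group 2 + 437 → 2150; Group 5 + 390 → 8244
Giving 972 / 2150 / 8129 / 10275 / 8244.
Period 2.
Births: 2150 × 0.115 = 247
Group 2: 972 × 0.979 = 952
Group 3: 2150 × 0.962 = 2068
Group 4: 8129 × 0.988 = 8031
Group 5: 10275 × 0.935 = 9607
Net migration: Group 2 + 437 → 1389; Group 5 + 390 → 9997
Giving 247 / 1389 / 2068 / 8031 / 9997.
Total after period 2: 247 + 1389 + 2068 + 8031 + 9997 = 21732

21732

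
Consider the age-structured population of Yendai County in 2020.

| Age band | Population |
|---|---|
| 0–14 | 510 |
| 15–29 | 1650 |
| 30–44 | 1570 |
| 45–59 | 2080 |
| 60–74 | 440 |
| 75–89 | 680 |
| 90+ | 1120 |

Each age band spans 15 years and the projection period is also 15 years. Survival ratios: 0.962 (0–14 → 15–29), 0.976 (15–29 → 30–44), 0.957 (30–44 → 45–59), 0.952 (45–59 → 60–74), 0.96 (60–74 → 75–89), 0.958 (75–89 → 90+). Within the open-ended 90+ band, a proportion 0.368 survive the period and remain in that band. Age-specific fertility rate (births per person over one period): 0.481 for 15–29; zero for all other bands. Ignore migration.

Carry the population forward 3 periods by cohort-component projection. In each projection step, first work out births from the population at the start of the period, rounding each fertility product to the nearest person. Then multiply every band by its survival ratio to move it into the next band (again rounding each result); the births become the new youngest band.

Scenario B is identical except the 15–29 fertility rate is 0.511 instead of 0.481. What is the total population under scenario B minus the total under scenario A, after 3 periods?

After projecting period 1:
Births: 1650 × 0.481 = 794
15–29: 510 × 0.962 = 491
30–44: 1650 × 0.976 = 1610
45–59: 1570 × 0.957 = 1502
60–74: 2080 × 0.952 = 1980
75–89: 440 × 0.96 = 422
90+: 680 × 0.958 + 1120 × 0.368 = 651 + 412 = 1063
End of period: [794, 491, 1610, 1502, 1980, 422, 1063]
After projecting period 2:
Births: 491 × 0.481 = 236
15–29: 794 × 0.962 = 764
30–44: 491 × 0.976 = 479
45–59: 1610 × 0.957 = 1541
60–74: 1502 × 0.952 = 1430
75–89: 1980 × 0.96 = 1901
90+: 422 × 0.958 + 1063 × 0.368 = 404 + 391 = 795
End of period: [236, 764, 479, 1541, 1430, 1901, 795]
After projecting period 3:
Births: 764 × 0.481 = 367
15–29: 236 × 0.962 = 227
30–44: 764 × 0.976 = 746
45–59: 479 × 0.957 = 458
60–74: 1541 × 0.952 = 1467
75–89: 1430 × 0.96 = 1373
90+: 1901 × 0.958 + 795 × 0.368 = 1821 + 293 = 2114
End of period: [367, 227, 746, 458, 1467, 1373, 2114]
Scenario A total after 3 periods: 6752
Scenario B projection —
After projecting period 1:
Births: 1650 × 0.511 = 843
15–29: 510 × 0.962 = 491
30–44: 1650 × 0.976 = 1610
45–59: 1570 × 0.957 = 1502
60–74: 2080 × 0.952 = 1980
75–89: 440 × 0.96 = 422
90+: 680 × 0.958 + 1120 × 0.368 = 651 + 412 = 1063
End of period: [843, 491, 1610, 1502, 1980, 422, 1063]
After projecting period 2:
Births: 491 × 0.511 = 251
15–29: 843 × 0.962 = 811
30–44: 491 × 0.976 = 479
45–59: 1610 × 0.957 = 1541
60–74: 1502 × 0.952 = 1430
75–89: 1980 × 0.96 = 1901
90+: 422 × 0.958 + 1063 × 0.368 = 404 + 391 = 795
End of period: [251, 811, 479, 1541, 1430, 1901, 795]
After projecting period 3:
Births: 811 × 0.511 = 414
15–29: 251 × 0.962 = 241
30–44: 811 × 0.976 = 792
45–59: 479 × 0.957 = 458
60–74: 1541 × 0.952 = 1467
75–89: 1430 × 0.96 = 1373
90+: 1901 × 0.958 + 795 × 0.368 = 1821 + 293 = 2114
End of period: [414, 241, 792, 458, 1467, 1373, 2114]
Scenario B total after 3 periods: 6859
Difference B − A = 6859 − 6752 = 107

107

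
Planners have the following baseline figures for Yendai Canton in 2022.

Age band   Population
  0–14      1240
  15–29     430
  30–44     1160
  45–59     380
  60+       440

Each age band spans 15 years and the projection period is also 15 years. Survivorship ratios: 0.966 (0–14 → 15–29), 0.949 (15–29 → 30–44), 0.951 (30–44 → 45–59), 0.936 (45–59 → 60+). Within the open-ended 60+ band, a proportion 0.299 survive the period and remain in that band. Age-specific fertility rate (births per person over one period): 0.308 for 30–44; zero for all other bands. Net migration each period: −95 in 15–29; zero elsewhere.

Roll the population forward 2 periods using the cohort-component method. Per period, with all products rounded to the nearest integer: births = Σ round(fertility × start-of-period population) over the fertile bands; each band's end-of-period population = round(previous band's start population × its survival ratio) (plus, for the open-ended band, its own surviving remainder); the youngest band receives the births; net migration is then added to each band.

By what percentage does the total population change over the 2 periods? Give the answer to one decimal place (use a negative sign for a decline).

After projecting period 1:
Births: 1160 × 0.308 = 357
15–29: 1240 × 0.966 = 1198
30–44: 430 × 0.949 = 408
45–59: 1160 × 0.951 = 1103
60+: 380 × 0.936 + 440 × 0.299 = 356 + 132 = 488
Net migration: 15–29 − 95 → 1103
Giving 357 / 1103 / 408 / 1103 / 488.
After projecting period 2:
Births: 408 × 0.308 = 126
15–29: 357 × 0.966 = 345
30–44: 1103 × 0.949 = 1047
45–59: 408 × 0.951 = 388
60+: 1103 × 0.936 + 488 × 0.299 = 1032 + 146 = 1178
Net migration: 15–29 − 95 → 250
Giving 126 / 250 / 1047 / 388 / 1178.
Total: 3650 → 2989; change = -661; percentage change = -18.1%

-18.1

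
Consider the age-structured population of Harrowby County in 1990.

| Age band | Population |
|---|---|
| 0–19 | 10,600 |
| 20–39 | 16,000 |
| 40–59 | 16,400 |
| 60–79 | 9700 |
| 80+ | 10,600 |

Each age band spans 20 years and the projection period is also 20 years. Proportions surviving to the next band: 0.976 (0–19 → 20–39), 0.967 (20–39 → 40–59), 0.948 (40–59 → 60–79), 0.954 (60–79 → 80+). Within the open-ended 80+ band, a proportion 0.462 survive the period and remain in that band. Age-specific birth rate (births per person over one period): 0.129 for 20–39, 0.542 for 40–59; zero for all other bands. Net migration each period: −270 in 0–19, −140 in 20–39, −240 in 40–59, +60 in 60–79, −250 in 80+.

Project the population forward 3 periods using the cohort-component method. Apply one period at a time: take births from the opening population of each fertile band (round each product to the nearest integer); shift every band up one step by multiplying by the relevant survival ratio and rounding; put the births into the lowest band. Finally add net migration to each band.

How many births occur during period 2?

Period 1:
Births: 16000 × 0.129 = 2064 ; 16400 × 0.542 = 8889 — total 10953
20–39: 10600 × 0.976 = 10346
40–59: 16000 × 0.967 = 15472
60–79: 16400 × 0.948 = 15547
80+: 9700 × 0.954 + 10600 × 0.462 = 9254 + 4897 = 14151
Net migration: 0–19 − 270 → 10683; 20–39 − 140 → 10206; 40–59 − 240 → 15232; 60–79 + 60 → 15607; 80+ − 250 → 13901
Population now: 0–19=10683, 20–39=10206, 40–59=15232, 60–79=15607, 80+=13901
Period 2:
Births: 10206 × 0.129 = 1317 ; 15232 × 0.542 = 8256 — total 9573
20–39: 10683 × 0.976 = 10427
40–59: 10206 × 0.967 = 9869
60–79: 15232 × 0.948 = 14440
80+: 15607 × 0.954 + 13901 × 0.462 = 14889 + 6422 = 21311
Net migration: 0–19 − 270 → 9303; 20–39 − 140 → 10287; 40–59 − 240 → 9629; 60–79 + 60 → 14500; 80+ − 250 → 21061
Population now: 0–19=9303, 20–39=10287, 40–59=9629, 60–79=14500, 80+=21061

9573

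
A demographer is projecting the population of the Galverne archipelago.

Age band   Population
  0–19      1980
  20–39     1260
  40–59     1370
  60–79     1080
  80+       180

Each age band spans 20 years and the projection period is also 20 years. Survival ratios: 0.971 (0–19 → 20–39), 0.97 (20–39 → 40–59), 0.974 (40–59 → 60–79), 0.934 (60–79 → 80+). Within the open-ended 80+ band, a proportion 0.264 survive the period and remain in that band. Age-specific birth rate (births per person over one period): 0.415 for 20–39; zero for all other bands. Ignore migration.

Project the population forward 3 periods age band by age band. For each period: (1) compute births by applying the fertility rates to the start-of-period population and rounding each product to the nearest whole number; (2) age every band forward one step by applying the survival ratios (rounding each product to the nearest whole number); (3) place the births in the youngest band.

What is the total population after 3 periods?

After projecting period 1:
Births: 1260 * 0.415 = 523
20–39: 1980 * 0.971 = 1923
40–59: 1260 * 0.97 = 1222
60–79: 1370 * 0.974 = 1334
80+: 1080 * 0.934 + 180 * 0.264 = 1009 + 48 = 1057
End of period: [523, 1923, 1222, 1334, 1057]
After projecting period 2:
Births: 1923 * 0.415 = 798
20–39: 523 * 0.971 = 508
40–59: 1923 * 0.97 = 1865
60–79: 1222 * 0.974 = 1190
80+: 1334 * 0.934 + 1057 * 0.264 = 1246 + 279 = 1525
End of period: [798, 508, 1865, 1190, 1525]
After projecting period 3:
Births: 508 * 0.415 = 211
20–39: 798 * 0.971 = 775
40–59: 508 * 0.97 = 493
60–79: 1865 * 0.974 = 1817
80+: 1190 * 0.934 + 1525 * 0.264 = 1111 + 403 = 1514
End of period: [211, 775, 493, 1817, 1514]
Total after period 3: 211 + 775 + 493 + 1817 + 1514 = 4810

4810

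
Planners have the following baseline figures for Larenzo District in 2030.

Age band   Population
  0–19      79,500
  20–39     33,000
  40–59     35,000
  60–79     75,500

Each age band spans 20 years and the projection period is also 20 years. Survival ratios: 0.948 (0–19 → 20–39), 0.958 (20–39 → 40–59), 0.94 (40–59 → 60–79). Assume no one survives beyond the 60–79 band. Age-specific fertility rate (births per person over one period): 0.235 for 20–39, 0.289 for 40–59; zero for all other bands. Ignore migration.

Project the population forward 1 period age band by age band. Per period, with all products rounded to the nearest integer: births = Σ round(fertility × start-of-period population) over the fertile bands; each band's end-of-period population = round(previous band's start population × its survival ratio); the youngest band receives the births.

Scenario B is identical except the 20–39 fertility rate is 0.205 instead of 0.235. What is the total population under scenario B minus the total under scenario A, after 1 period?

[period 1]
Births: 33000 * 0.235 = 7755  |  35000 * 0.289 = 10115 ⇒ total 17870
20–39: 79500 * 0.948 = 75366
40–59: 33000 * 0.958 = 31614
60–79: 35000 * 0.94 = 32900
End of period: [17870, 75366, 31614, 32900]
Scenario A total after 1 period: 157750
Scenario B projection —
[period 1]
Births: 33000 * 0.205 = 6765  |  35000 * 0.289 = 10115 ⇒ total 16880
20–39: 79500 * 0.948 = 75366
40–59: 33000 * 0.958 = 31614
60–79: 35000 * 0.94 = 32900
End of period: [16880, 75366, 31614, 32900]
Scenario B total after 1 period: 156760
Difference B − A = 156760 − 157750 = -990

-990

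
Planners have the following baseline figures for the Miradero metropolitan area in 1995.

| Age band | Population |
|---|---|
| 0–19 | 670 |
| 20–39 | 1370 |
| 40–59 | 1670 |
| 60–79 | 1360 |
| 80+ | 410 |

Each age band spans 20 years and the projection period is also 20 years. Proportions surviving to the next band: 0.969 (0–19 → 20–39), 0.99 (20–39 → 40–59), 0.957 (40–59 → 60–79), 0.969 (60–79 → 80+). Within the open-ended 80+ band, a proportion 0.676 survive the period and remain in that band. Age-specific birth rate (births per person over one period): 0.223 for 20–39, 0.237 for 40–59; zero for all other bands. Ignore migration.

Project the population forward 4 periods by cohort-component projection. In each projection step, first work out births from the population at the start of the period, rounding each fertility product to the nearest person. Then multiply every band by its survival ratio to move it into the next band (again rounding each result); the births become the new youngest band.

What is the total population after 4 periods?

4293

Call the groups 1 to 5, youngest first.
After projecting period 1:
Births: 1370 × 0.223 = 306, 1670 × 0.237 = 396 — total 702
Group 2: 670 × 0.969 = 649
Group 3: 1370 × 0.99 = 1356
Group 4: 1670 × 0.957 = 1598
Group 5: 1360 × 0.969 + 410 × 0.676 = 1318 + 277 = 1595
Population now: 0–19=702, 20–39=649, 40–59=1356, 60–79=1598, 80+=1595
After projecting period 2:
Births: 649 × 0.223 = 145, 1356 × 0.237 = 321 — total 466
Group 2: 702 × 0.969 = 680
Group 3: 649 × 0.99 = 643
Group 4: 1356 × 0.957 = 1298
Group 5: 1598 × 0.969 + 1595 × 0.676 = 1548 + 1078 = 2626
Population now: 0–19=466, 20–39=680, 40–59=643, 60–79=1298, 80+=2626
After projecting period 3:
Births: 680 × 0.223 = 152, 643 × 0.237 = 152 — total 304
Group 2: 466 × 0.969 = 452
Group 3: 680 × 0.99 = 673
Group 4: 643 × 0.957 = 615
Group 5: 1298 × 0.969 + 2626 × 0.676 = 1258 + 1775 = 3033
Population now: 0–19=304, 20–39=452, 40–59=673, 60–79=615, 80+=3033
After projecting period 4:
Births: 452 × 0.223 = 101, 673 × 0.237 = 160 — total 261
Group 2: 304 × 0.969 = 295
Group 3: 452 × 0.99 = 447
Group 4: 673 × 0.957 = 644
Group 5: 615 × 0.969 + 3033 × 0.676 = 596 + 2050 = 2646
Population now: 0–19=261, 20–39=295, 40–59=447, 60–79=644, 80+=2646
Total after period 4: 261 + 295 + 447 + 644 + 2646 = 4293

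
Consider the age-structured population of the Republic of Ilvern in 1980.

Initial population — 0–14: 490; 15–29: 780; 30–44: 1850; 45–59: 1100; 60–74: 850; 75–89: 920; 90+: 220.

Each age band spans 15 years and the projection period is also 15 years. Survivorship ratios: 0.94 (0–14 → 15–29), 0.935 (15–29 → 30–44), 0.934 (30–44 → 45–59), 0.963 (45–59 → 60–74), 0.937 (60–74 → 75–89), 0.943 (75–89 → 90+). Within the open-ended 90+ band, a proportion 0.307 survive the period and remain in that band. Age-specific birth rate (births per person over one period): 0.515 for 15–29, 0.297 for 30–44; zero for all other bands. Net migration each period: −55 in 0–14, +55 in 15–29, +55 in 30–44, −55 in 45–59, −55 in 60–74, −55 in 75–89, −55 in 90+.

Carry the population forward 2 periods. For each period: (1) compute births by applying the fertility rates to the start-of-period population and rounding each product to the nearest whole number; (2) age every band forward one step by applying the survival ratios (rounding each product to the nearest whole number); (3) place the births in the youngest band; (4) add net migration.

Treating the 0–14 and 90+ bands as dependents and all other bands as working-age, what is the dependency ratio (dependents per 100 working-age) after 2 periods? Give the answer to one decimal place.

29.8

Let group 1 be 0–14 through group 7 = 90+.
After projecting period 1:
Births: 780 × 0.515 = 402  |  1850 × 0.297 = 549 ⇒ total 951
Group 2: 490 × 0.94 = 461
Group 3: 780 × 0.935 = 729
Group 4: 1850 × 0.934 = 1728
Group 5: 1100 × 0.963 = 1059
Group 6: 850 × 0.937 = 796
Group 7: 920 × 0.943 + 220 × 0.307 = 868 + 68 = 936
Net migration: Group 1 − 55 → 896; Group 2 + 55 → 516; Group 3 + 55 → 784; Group 4 − 55 → 1673; Group 5 − 55 → 1004; Group 6 − 55 → 741; Group 7 − 55 → 881
→ [896, 516, 784, 1673, 1004, 741, 881]
After projecting period 2:
Births: 516 × 0.515 = 266  |  784 × 0.297 = 233 ⇒ total 499
Group 2: 896 × 0.94 = 842
Group 3: 516 × 0.935 = 482
Group 4: 784 × 0.934 = 732
Group 5: 1673 × 0.963 = 1611
Group 6: 1004 × 0.937 = 941
Group 7: 741 × 0.943 + 881 × 0.307 = 699 + 270 = 969
Net migration: Group 1 − 55 → 444; Group 2 + 55 → 897; Group 3 + 55 → 537; Group 4 − 55 → 677; Group 5 − 55 → 1556; Group 6 − 55 → 886; Group 7 − 55 → 914
→ [444, 897, 537, 677, 1556, 886, 914]
Dependents (band 0–14 + band 90+) = 444 + 914 = 1358; working-age = 4553; ratio = 1358/4553 × 100 = 29.8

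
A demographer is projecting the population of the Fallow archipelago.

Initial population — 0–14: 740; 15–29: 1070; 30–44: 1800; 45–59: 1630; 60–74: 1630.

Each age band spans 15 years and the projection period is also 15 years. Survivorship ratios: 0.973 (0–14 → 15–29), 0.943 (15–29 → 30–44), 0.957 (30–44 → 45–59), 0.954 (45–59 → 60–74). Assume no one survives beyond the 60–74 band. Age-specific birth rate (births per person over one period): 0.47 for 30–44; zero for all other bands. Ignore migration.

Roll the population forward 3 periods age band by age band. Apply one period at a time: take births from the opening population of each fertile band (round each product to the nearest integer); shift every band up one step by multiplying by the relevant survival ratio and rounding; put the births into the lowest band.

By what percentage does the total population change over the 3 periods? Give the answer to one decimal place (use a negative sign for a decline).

-54.5

Period 1.
Births: 1800 × 0.47 = 846
15–29: 740 × 0.973 = 720
30–44: 1070 × 0.943 = 1009
45–59: 1800 × 0.957 = 1723
60–74: 1630 × 0.954 = 1555
End of period: [846, 720, 1009, 1723, 1555]
Period 2.
Births: 1009 × 0.47 = 474
15–29: 846 × 0.973 = 823
30–44: 720 × 0.943 = 679
45–59: 1009 × 0.957 = 966
60–74: 1723 × 0.954 = 1644
End of period: [474, 823, 679, 966, 1644]
Period 3.
Births: 679 × 0.47 = 319
15–29: 474 × 0.973 = 461
30–44: 823 × 0.943 = 776
45–59: 679 × 0.957 = 650
60–74: 966 × 0.954 = 922
End of period: [319, 461, 776, 650, 922]
Total: 6870 → 3128; change = -3742; percentage change = -54.5%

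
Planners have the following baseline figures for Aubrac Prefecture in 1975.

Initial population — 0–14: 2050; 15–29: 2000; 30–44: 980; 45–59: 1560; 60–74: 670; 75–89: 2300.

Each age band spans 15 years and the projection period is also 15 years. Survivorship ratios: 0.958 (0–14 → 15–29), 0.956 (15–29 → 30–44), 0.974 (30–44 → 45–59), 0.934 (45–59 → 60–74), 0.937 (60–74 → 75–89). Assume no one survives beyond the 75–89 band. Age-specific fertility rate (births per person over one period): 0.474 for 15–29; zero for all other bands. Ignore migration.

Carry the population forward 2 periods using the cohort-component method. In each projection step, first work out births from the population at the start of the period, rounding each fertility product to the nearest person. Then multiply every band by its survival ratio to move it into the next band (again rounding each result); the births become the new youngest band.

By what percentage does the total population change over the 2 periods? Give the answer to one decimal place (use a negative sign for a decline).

After projecting period 1:
Births: 2000 * 0.474 = 948
15–29: 2050 * 0.958 = 1964
30–44: 2000 * 0.956 = 1912
45–59: 980 * 0.974 = 955
60–74: 1560 * 0.934 = 1457
75–89: 670 * 0.937 = 628
Giving 948 / 1964 / 1912 / 955 / 1457 / 628.
After projecting period 2:
Births: 1964 * 0.474 = 931
15–29: 948 * 0.958 = 908
30–44: 1964 * 0.956 = 1878
45–59: 1912 * 0.974 = 1862
60–74: 955 * 0.934 = 892
75–89: 1457 * 0.937 = 1365
Giving 931 / 908 / 1878 / 1862 / 892 / 1365.
Total: 9560 → 7836; change = -1724; percentage change = -18.0%

-18.0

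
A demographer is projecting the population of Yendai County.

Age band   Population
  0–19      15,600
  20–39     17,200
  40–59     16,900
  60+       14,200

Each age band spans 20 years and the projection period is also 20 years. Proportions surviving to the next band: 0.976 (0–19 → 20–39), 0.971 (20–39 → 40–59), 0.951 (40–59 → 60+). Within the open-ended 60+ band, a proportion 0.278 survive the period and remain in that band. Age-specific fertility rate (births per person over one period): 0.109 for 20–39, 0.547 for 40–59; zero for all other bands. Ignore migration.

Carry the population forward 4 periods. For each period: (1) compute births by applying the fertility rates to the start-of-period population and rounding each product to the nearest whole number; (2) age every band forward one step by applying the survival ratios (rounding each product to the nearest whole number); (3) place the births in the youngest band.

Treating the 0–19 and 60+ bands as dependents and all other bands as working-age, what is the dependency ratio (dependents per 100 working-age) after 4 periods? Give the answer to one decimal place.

Call the bands 1 to 4, youngest first.
Period 1.
Births: 17200 * 0.109 = 1875 ; 16900 * 0.547 = 9244 → total 11119
Band 2: 15600 * 0.976 = 15226
Band 3: 17200 * 0.971 = 16701
Band 4: 16900 * 0.951 + 14200 * 0.278 = 16072 + 3948 = 20020
Giving 11119 / 15226 / 16701 / 20020.
Period 2.
Births: 15226 * 0.109 = 1660 ; 16701 * 0.547 = 9135 → total 10795
Band 2: 11119 * 0.976 = 10852
Band 3: 15226 * 0.971 = 14784
Band 4: 16701 * 0.951 + 20020 * 0.278 = 15883 + 5566 = 21449
Giving 10795 / 10852 / 14784 / 21449.
Period 3.
Births: 10852 * 0.109 = 1183 ; 14784 * 0.547 = 8087 → total 9270
Band 2: 10795 * 0.976 = 10536
Band 3: 10852 * 0.971 = 10537
Band 4: 14784 * 0.951 + 21449 * 0.278 = 14060 + 5963 = 20023
Giving 9270 / 10536 / 10537 / 20023.
Period 4.
Births: 10536 * 0.109 = 1148 ; 10537 * 0.547 = 5764 → total 6912
Band 2: 9270 * 0.976 = 9048
Band 3: 10536 * 0.971 = 10230
Band 4: 10537 * 0.951 + 20023 * 0.278 = 10021 + 5566 = 15587
Giving 6912 / 9048 / 10230 / 15587.
Dependents (band 0–19 + band 60+) = 6912 + 15587 = 22499; working-age = 19278; ratio = 22499/19278 × 100 = 116.7

116.7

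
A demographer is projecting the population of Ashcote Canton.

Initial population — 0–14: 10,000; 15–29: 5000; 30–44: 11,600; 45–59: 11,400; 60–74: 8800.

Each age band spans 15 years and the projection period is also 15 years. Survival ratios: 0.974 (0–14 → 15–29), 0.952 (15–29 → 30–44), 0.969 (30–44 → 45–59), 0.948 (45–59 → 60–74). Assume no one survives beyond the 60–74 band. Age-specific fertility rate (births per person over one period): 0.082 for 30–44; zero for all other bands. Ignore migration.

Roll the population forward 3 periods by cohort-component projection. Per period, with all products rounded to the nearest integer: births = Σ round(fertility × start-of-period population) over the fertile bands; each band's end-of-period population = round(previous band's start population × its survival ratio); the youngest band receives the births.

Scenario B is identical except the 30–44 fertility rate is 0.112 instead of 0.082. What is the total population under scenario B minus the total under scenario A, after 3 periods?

739

(Groups numbered youngest = 1 to oldest = 5.)
Period 1:
Births: 11600 × 0.082 = 951
Group 2: 10000 × 0.974 = 9740
Group 3: 5000 × 0.952 = 4760
Group 4: 11600 × 0.969 = 11240
Group 5: 11400 × 0.948 = 10807
End of period: [951, 9740, 4760, 11240, 10807]
Period 2:
Births: 4760 × 0.082 = 390
Group 2: 951 × 0.974 = 926
Group 3: 9740 × 0.952 = 9272
Group 4: 4760 × 0.969 = 4612
Group 5: 11240 × 0.948 = 10656
End of period: [390, 926, 9272, 4612, 10656]
Period 3:
Births: 9272 × 0.082 = 760
Group 2: 390 × 0.974 = 380
Group 3: 926 × 0.952 = 882
Group 4: 9272 × 0.969 = 8985
Group 5: 4612 × 0.948 = 4372
End of period: [760, 380, 882, 8985, 4372]
Scenario A total after 3 periods: 15379
Scenario B projection —
Period 1:
Births: 11600 × 0.112 = 1299
Group 2: 10000 × 0.974 = 9740
Group 3: 5000 × 0.952 = 4760
Group 4: 11600 × 0.969 = 11240
Group 5: 11400 × 0.948 = 10807
End of period: [1299, 9740, 4760, 11240, 10807]
Period 2:
Births: 4760 × 0.112 = 533
Group 2: 1299 × 0.974 = 1265
Group 3: 9740 × 0.952 = 9272
Group 4: 4760 × 0.969 = 4612
Group 5: 11240 × 0.948 = 10656
End of period: [533, 1265, 9272, 4612, 10656]
Period 3:
Births: 9272 × 0.112 = 1038
Group 2: 533 × 0.974 = 519
Group 3: 1265 × 0.952 = 1204
Group 4: 9272 × 0.969 = 8985
Group 5: 4612 × 0.948 = 4372
End of period: [1038, 519, 1204, 8985, 4372]
Scenario B total after 3 periods: 16118
Difference B − A = 16118 − 15379 = 739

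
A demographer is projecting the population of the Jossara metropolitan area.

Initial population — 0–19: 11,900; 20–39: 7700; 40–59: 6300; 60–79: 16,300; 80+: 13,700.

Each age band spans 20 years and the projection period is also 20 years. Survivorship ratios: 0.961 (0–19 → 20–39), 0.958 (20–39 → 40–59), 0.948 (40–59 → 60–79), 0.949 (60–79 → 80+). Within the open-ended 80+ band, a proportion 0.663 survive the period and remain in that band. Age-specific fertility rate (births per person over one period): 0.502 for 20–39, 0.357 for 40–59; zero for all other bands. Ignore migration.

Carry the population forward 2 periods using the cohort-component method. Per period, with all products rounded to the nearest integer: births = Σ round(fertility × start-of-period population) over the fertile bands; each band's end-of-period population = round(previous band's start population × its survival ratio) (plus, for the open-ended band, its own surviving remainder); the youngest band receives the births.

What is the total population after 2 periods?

54145

Numbering the groups 1..5 from youngest to oldest:
Period 1:
Births: 7700 * 0.502 = 3865 ; 6300 * 0.357 = 2249 ⇒ total 6114
Group 2: 11900 * 0.961 = 11436
Group 3: 7700 * 0.958 = 7377
Group 4: 6300 * 0.948 = 5972
Group 5: 16300 * 0.949 + 13700 * 0.663 = 15469 + 9083 = 24552
Population now: 0–19=6114, 20–39=11436, 40–59=7377, 60–79=5972, 80+=24552
Period 2:
Births: 11436 * 0.502 = 5741 ; 7377 * 0.357 = 2634 ⇒ total 8375
Group 2: 6114 * 0.961 = 5876
Group 3: 11436 * 0.958 = 10956
Group 4: 7377 * 0.948 = 6993
Group 5: 5972 * 0.949 + 24552 * 0.663 = 5667 + 16278 = 21945
Population now: 0–19=8375, 20–39=5876, 40–59=10956, 60–79=6993, 80+=21945
Total after period 2: 8375 + 5876 + 10956 + 6993 + 21945 = 54145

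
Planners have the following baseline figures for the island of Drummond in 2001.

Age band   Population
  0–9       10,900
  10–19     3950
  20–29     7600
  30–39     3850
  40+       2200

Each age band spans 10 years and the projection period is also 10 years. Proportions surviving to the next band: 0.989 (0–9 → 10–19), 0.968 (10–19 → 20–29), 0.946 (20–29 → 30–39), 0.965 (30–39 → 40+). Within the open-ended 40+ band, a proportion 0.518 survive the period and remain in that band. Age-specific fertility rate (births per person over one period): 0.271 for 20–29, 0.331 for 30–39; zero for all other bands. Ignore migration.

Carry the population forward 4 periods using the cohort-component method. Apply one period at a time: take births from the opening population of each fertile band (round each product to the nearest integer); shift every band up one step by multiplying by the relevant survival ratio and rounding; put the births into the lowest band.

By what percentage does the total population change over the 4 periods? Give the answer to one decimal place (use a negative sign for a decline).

-0.8

Let group 1 be 0–9 through group 5 = 40+.
— Period 1 —
Births: 7600 * 0.271 = 2060 ; 3850 * 0.331 = 1274 ⇒ total 3334
Group 2: 10900 * 0.989 = 10780
Group 3: 3950 * 0.968 = 3824
Group 4: 7600 * 0.946 = 7190
Group 5: 3850 * 0.965 + 2200 * 0.518 = 3715 + 1140 = 4855
End of period: [3334, 10780, 3824, 7190, 4855]
— Period 2 —
Births: 3824 * 0.271 = 1036 ; 7190 * 0.331 = 2380 ⇒ total 3416
Group 2: 3334 * 0.989 = 3297
Group 3: 10780 * 0.968 = 10435
Group 4: 3824 * 0.946 = 3618
Group 5: 7190 * 0.965 + 4855 * 0.518 = 6938 + 2515 = 9453
End of period: [3416, 3297, 10435, 3618, 9453]
— Period 3 —
Births: 10435 * 0.271 = 2828 ; 3618 * 0.331 = 1198 ⇒ total 4026
Group 2: 3416 * 0.989 = 3378
Group 3: 3297 * 0.968 = 3191
Group 4: 10435 * 0.946 = 9872
Group 5: 3618 * 0.965 + 9453 * 0.518 = 3491 + 4897 = 8388
End of period: [4026, 3378, 3191, 9872, 8388]
— Period 4 —
Births: 3191 * 0.271 = 865 ; 9872 * 0.331 = 3268 ⇒ total 4133
Group 2: 4026 * 0.989 = 3982
Group 3: 3378 * 0.968 = 3270
Group 4: 3191 * 0.946 = 3019
Group 5: 9872 * 0.965 + 8388 * 0.518 = 9526 + 4345 = 13871
End of period: [4133, 3982, 3270, 3019, 13871]
Total: 28500 → 28275; change = -225; percentage change = -0.8%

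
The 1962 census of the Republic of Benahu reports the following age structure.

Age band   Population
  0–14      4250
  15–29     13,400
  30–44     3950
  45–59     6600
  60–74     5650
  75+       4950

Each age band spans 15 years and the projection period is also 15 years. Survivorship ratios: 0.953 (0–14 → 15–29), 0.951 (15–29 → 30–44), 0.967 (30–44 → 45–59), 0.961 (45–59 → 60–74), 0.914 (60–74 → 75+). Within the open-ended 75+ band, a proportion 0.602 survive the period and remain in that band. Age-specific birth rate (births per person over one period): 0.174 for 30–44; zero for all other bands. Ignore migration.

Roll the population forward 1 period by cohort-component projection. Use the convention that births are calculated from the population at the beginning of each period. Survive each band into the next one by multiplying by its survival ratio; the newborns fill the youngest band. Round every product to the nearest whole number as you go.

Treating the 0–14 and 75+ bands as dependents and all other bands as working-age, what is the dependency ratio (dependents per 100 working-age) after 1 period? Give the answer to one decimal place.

(Bands numbered youngest = 1 to oldest = 6.)
Period 1:
Births: 3950 × 0.174 = 687
Band 2: 4250 × 0.953 = 4050
Band 3: 13400 × 0.951 = 12743
Band 4: 3950 × 0.967 = 3820
Band 5: 6600 × 0.961 = 6343
Band 6: 5650 × 0.914 + 4950 × 0.602 = 5164 + 2980 = 8144
Population now: 0–14=687, 15–29=4050, 30–44=12743, 45–59=3820, 60–74=6343, 75+=8144
Dependents (band 0–14 + band 75+) = 687 + 8144 = 8831; working-age = 26956; ratio = 8831/26956 × 100 = 32.8

32.8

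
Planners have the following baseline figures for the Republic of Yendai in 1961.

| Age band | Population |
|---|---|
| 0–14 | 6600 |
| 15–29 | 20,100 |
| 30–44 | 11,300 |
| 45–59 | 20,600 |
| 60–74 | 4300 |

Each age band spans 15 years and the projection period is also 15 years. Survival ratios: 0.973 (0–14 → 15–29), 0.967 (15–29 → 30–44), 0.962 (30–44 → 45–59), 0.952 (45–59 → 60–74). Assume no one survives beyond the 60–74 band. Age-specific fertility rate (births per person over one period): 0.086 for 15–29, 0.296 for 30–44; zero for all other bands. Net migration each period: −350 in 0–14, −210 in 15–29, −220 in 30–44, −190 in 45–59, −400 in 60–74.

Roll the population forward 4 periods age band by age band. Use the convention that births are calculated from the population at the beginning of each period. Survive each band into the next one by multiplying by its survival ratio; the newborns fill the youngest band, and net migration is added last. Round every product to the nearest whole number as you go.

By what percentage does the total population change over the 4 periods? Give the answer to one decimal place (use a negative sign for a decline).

-74.1

(Bands numbered youngest = 1 to oldest = 5.)
[period 1]
Births: 20100 × 0.086 = 1729  |  11300 × 0.296 = 3345 ⇒ total 5074
Band 2: 6600 × 0.973 = 6422
Band 3: 20100 × 0.967 = 19437
Band 4: 11300 × 0.962 = 10871
Band 5: 20600 × 0.952 = 19611
Net migration: Band 1 − 350 → 4724; Band 2 − 210 → 6212; Band 3 − 220 → 19217; Band 4 − 190 → 10681; Band 5 − 400 → 19211
Giving 4724 / 6212 / 19217 / 10681 / 19211.
[period 2]
Births: 6212 × 0.086 = 534  |  19217 × 0.296 = 5688 ⇒ total 6222
Band 2: 4724 × 0.973 = 4596
Band 3: 6212 × 0.967 = 6007
Band 4: 19217 × 0.962 = 18487
Band 5: 10681 × 0.952 = 10168
Net migration: Band 1 − 350 → 5872; Band 2 − 210 → 4386; Band 3 − 220 → 5787; Band 4 − 190 → 18297; Band 5 − 400 → 9768
Giving 5872 / 4386 / 5787 / 18297 / 9768.
[period 3]
Births: 4386 × 0.086 = 377  |  5787 × 0.296 = 1713 ⇒ total 2090
Band 2: 5872 × 0.973 = 5713
Band 3: 4386 × 0.967 = 4241
Band 4: 5787 × 0.962 = 5567
Band 5: 18297 × 0.952 = 17419
Net migration: Band 1 − 350 → 1740; Band 2 − 210 → 5503; Band 3 − 220 → 4021; Band 4 − 190 → 5377; Band 5 − 400 → 17019
Giving 1740 / 5503 / 4021 / 5377 / 17019.
[period 4]
Births: 5503 × 0.086 = 473  |  4021 × 0.296 = 1190 ⇒ total 1663
Band 2: 1740 × 0.973 = 1693
Band 3: 5503 × 0.967 = 5321
Band 4: 4021 × 0.962 = 3868
Band 5: 5377 × 0.952 = 5119
Net migration: Band 1 − 350 → 1313; Band 2 − 210 → 1483; Band 3 − 220 → 5101; Band 4 − 190 → 3678; Band 5 − 400 → 4719
Giving 1313 / 1483 / 5101 / 3678 / 4719.
Total: 62900 → 16294; change = -46606; percentage change = -74.1%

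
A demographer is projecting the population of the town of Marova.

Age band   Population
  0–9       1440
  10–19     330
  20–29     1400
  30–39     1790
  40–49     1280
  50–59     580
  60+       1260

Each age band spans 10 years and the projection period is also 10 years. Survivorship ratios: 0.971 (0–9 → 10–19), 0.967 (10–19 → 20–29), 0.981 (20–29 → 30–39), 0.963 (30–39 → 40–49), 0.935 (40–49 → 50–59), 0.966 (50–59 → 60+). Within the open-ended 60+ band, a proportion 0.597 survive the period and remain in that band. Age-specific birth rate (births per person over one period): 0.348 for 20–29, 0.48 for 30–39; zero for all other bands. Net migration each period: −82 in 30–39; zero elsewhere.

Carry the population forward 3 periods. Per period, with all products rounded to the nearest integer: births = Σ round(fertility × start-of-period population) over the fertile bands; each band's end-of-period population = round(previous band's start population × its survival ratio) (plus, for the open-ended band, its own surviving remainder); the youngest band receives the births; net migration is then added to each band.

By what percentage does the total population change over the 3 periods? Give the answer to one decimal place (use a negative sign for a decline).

Numbering the bands 1..7 from youngest to oldest:
— Period 1 —
Births: 1400 × 0.348 = 487, 1790 × 0.48 = 859 → total 1346
Band 2: 1440 × 0.971 = 1398
Band 3: 330 × 0.967 = 319
Band 4: 1400 × 0.981 = 1373
Band 5: 1790 × 0.963 = 1724
Band 6: 1280 × 0.935 = 1197
Band 7: 580 × 0.966 + 1260 × 0.597 = 560 + 752 = 1312
Net migration: Band 4 − 82 → 1291
End of period: [1346, 1398, 319, 1291, 1724, 1197, 1312]
— Period 2 —
Births: 319 × 0.348 = 111, 1291 × 0.48 = 620 → total 731
Band 2: 1346 × 0.971 = 1307
Band 3: 1398 × 0.967 = 1352
Band 4: 319 × 0.981 = 313
Band 5: 1291 × 0.963 = 1243
Band 6: 1724 × 0.935 = 1612
Band 7: 1197 × 0.966 + 1312 × 0.597 = 1156 + 783 = 1939
Net migration: Band 4 − 82 → 231
End of period: [731, 1307, 1352, 231, 1243, 1612, 1939]
— Period 3 —
Births: 1352 × 0.348 = 470, 231 × 0.48 = 111 → total 581
Band 2: 731 × 0.971 = 710
Band 3: 1307 × 0.967 = 1264
Band 4: 1352 × 0.981 = 1326
Band 5: 231 × 0.963 = 222
Band 6: 1243 × 0.935 = 1162
Band 7: 1612 × 0.966 + 1939 × 0.597 = 1557 + 1158 = 2715
Net migration: Band 4 − 82 → 1244
End of period: [581, 710, 1264, 1244, 222, 1162, 2715]
Total: 8080 → 7898; change = -182; percentage change = -2.3%

-2.3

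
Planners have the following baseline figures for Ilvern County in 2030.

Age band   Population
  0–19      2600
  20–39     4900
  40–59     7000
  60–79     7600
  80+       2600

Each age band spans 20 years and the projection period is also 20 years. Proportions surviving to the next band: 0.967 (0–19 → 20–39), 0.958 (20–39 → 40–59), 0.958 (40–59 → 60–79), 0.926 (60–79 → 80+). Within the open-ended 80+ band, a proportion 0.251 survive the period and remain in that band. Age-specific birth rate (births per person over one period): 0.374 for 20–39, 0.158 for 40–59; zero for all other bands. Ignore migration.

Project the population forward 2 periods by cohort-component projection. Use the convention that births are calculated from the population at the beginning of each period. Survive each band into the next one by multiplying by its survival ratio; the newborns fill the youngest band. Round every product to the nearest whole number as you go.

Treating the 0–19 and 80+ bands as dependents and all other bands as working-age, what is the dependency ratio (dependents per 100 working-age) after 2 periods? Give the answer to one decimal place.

100.8

Call the groups 1 to 5, youngest first.
[period 1]
Births: 4900 × 0.374 = 1833  |  7000 × 0.158 = 1106 — total 2939
Group 2: 2600 × 0.967 = 2514
Group 3: 4900 × 0.958 = 4694
Group 4: 7000 × 0.958 = 6706
Group 5: 7600 × 0.926 + 2600 × 0.251 = 7038 + 653 = 7691
Giving 2939 / 2514 / 4694 / 6706 / 7691.
[period 2]
Births: 2514 × 0.374 = 940  |  4694 × 0.158 = 742 — total 1682
Group 2: 2939 × 0.967 = 2842
Group 3: 2514 × 0.958 = 2408
Group 4: 4694 × 0.958 = 4497
Group 5: 6706 × 0.926 + 7691 × 0.251 = 6210 + 1930 = 8140
Giving 1682 / 2842 / 2408 / 4497 / 8140.
Dependents (band 0–19 + band 80+) = 1682 + 8140 = 9822; working-age = 9747; ratio = 9822/9747 × 100 = 100.8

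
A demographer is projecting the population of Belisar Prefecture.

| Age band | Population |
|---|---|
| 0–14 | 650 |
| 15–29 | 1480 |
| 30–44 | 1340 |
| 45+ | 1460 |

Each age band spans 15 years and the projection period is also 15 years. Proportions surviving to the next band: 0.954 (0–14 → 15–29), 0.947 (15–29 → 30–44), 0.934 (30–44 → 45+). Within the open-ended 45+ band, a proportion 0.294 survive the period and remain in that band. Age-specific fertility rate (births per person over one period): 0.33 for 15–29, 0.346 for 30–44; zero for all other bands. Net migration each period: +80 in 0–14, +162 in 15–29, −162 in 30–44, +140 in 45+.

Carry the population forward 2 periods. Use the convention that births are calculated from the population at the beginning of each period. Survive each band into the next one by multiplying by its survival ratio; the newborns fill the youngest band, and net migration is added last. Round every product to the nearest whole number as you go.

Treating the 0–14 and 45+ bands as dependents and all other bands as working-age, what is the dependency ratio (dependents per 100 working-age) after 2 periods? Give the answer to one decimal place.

150.6

Let band 1 be 0–14 through band 4 = 45+.
After projecting period 1:
Births: 1480 × 0.33 = 488  |  1340 × 0.346 = 464 → 952
Band 2: 650 × 0.954 = 620
Band 3: 1480 × 0.947 = 1402
Band 4: 1340 × 0.934 + 1460 × 0.294 = 1252 + 429 = 1681
Net migration: Band 1 + 80 → 1032; Band 2 + 162 → 782; Band 3 − 162 → 1240; Band 4 + 140 → 1821
→ [1032, 782, 1240, 1821]
After projecting period 2:
Births: 782 × 0.33 = 258  |  1240 × 0.346 = 429 → 687
Band 2: 1032 × 0.954 = 985
Band 3: 782 × 0.947 = 741
Band 4: 1240 × 0.934 + 1821 × 0.294 = 1158 + 535 = 1693
Net migration: Band 1 + 80 → 767; Band 2 + 162 → 1147; Band 3 − 162 → 579; Band 4 + 140 → 1833
→ [767, 1147, 579, 1833]
Dependents (band 0–14 + band 45+) = 767 + 1833 = 2600; working-age = 1726; ratio = 2600/1726 × 100 = 150.6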